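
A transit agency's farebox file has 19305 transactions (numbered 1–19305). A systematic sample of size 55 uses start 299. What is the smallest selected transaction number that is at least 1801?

2054

k = 19305/55 = 351
Steps past start: ⌈(1801 − 299)/351⌉ = ⌈1502/351⌉ = 5
Selected transaction: 299 + 5×351 = 2054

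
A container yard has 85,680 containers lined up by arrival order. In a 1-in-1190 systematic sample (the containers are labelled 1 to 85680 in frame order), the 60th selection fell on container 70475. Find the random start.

265

k = 1190
r = 70475 − (60−1)×1190 = 70475 − 70210 = 265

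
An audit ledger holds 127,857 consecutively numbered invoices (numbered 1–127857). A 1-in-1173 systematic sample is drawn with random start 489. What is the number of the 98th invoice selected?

k = 1173
98th selection = r + (98−1)·k = 489 + 97×1173 = 489 + 113781 = 114270

114270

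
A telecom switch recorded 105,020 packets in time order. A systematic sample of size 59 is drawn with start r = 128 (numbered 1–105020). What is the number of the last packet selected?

103368

k = 105020/59 = 1780
59th selection = r + (59−1)·k = 128 + 58×1780 = 128 + 103240 = 103368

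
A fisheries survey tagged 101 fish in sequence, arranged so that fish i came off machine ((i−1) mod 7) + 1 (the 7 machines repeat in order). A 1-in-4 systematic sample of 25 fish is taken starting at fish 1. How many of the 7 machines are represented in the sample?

Consecutive selections differ by k = 4, so their machine numbers differ by 4 mod 7 = 4.
gcd(4, 7) = 1, so the sample visits 7/1 = 7 distinct residues mod 7.
Start 1 is machine 1; the machines hit are 1, 2, 3, 4, 5, 6, 7.

7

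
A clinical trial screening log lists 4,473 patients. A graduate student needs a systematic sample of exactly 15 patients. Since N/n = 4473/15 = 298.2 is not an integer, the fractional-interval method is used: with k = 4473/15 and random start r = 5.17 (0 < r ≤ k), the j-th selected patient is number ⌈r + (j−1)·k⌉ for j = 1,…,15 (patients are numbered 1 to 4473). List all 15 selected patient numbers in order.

j=1: r + 0k = 5.17 → ⌈·⌉ = 6
j=2: r + 1k = 303.37 → ⌈·⌉ = 304
j=3: r + 2k = 601.57 → ⌈·⌉ = 602
j=4: r + 3k = 899.77 → ⌈·⌉ = 900
j=5: r + 4k = 1197.97 → ⌈·⌉ = 1198
j=6: r + 5k = 1496.17 → ⌈·⌉ = 1497
j=7: r + 6k = 1794.37 → ⌈·⌉ = 1795
j=8: r + 7k = 2092.57 → ⌈·⌉ = 2093
j=9: r + 8k = 2390.77 → ⌈·⌉ = 2391
j=10: r + 9k = 2688.97 → ⌈·⌉ = 2689
j=11: r + 10k = 2987.17 → ⌈·⌉ = 2988
j=12: r + 11k = 3285.37 → ⌈·⌉ = 3286
j=13: r + 12k = 3583.57 → ⌈·⌉ = 3584
j=14: r + 13k = 3881.77 → ⌈·⌉ = 3882
j=15: r + 14k = 4179.97 → ⌈·⌉ = 4180

6, 304, 602, 900, 1198, 1497, 1795, 2093, 2391, 2689, 2988, 3286, 3584, 3882, 4180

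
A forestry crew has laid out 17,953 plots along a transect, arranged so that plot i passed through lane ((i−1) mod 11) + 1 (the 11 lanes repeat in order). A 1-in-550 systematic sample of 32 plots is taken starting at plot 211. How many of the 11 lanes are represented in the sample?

1

Consecutive selections differ by k = 550, so their lane numbers differ by 550 mod 11 = 0.
gcd(550, 11) = 11, so the sample visits 11/11 = 1 distinct residues mod 11.
Start 211 is lane 2; the lanes hit are 2.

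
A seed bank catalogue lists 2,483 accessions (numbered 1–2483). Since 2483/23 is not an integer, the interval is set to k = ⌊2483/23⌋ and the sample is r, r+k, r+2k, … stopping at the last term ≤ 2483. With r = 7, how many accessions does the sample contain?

24

k = ⌊2483/23⌋ = 107
Achieved size = ⌊(2483 − 7)/107⌋ + 1 = ⌊2476/107⌋ + 1 = 23 + 1 = 24
(last selection: 7 + 23×107 = 2468 ≤ 2483; next would be 2575 > 2483)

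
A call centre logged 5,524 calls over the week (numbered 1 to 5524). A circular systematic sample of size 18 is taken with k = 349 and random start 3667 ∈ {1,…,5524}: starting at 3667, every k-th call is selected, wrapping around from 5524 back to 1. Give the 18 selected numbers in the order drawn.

3667, 4016, 4365, 4714, 5063, 5412, 237, 586, 935, 1284, 1633, 1982, 2331, 2680, 3029, 3378, 3727, 4076

Selection 1: 3667
Selection 2: 3667 + 349 = 4016
Selection 3: 4016 + 349 = 4365
Selection 4: 4365 + 349 = 4714
Selection 5: 4714 + 349 = 5063
Selection 6: 5063 + 349 = 5412
Selection 7: 5412 + 349 = 5761 → 5761 − 5524 = 237
Selection 8: 237 + 349 = 586
Selection 9: 586 + 349 = 935
Selection 10: 935 + 349 = 1284
Selection 11: 1284 + 349 = 1633
Selection 12: 1633 + 349 = 1982
Selection 13: 1982 + 349 = 2331
Selection 14: 2331 + 349 = 2680
Selection 15: 2680 + 349 = 3029
Selection 16: 3029 + 349 = 3378
Selection 17: 3378 + 349 = 3727
Selection 18: 3727 + 349 = 4076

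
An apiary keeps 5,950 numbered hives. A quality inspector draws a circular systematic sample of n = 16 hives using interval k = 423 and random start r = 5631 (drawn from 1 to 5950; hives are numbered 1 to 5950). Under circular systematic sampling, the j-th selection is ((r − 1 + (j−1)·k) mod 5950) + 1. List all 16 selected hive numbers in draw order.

Selection 1: 5631
Selection 2: 5631 + 423 = 6054 → 6054 − 5950 = 104
Selection 3: 104 + 423 = 527
Selection 4: 527 + 423 = 950
Selection 5: 950 + 423 = 1373
Selection 6: 1373 + 423 = 1796
Selection 7: 1796 + 423 = 2219
Selection 8: 2219 + 423 = 2642
Selection 9: 2642 + 423 = 3065
Selection 10: 3065 + 423 = 3488
Selection 11: 3488 + 423 = 3911
Selection 12: 3911 + 423 = 4334
Selection 13: 4334 + 423 = 4757
Selection 14: 4757 + 423 = 5180
Selection 15: 5180 + 423 = 5603
Selection 16: 5603 + 423 = 6026 → 6026 − 5950 = 76

5631, 104, 527, 950, 1373, 1796, 2219, 2642, 3065, 3488, 3911, 4334, 4757, 5180, 5603, 76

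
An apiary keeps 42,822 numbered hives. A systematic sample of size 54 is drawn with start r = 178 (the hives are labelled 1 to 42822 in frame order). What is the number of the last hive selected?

k = 42822/54 = 793
54th selection = r + (54−1)·k = 178 + 53×793 = 178 + 42029 = 42207

42207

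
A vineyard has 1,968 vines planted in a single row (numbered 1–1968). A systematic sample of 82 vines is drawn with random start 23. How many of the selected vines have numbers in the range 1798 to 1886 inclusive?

k = 1968/82 = 24
First selection ≥ 1798: 23 + ⌈(1798−23)/24⌉·24 = 23 + 74×24 = 1799
Last selection ≤ 1886: 23 + ⌊(1886−23)/24⌋·24 = 23 + 77×24 = 1871
Count = 77 − 74 + 1 = 4

4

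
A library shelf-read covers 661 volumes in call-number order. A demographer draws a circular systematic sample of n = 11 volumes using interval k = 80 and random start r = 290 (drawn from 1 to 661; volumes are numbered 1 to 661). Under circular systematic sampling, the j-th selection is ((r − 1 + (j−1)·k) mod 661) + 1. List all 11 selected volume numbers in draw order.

290, 370, 450, 530, 610, 29, 109, 189, 269, 349, 429

Selection 1: 290
Selection 2: 290 + 80 = 370
Selection 3: 370 + 80 = 450
Selection 4: 450 + 80 = 530
Selection 5: 530 + 80 = 610
Selection 6: 610 + 80 = 690 → 690 − 661 = 29
Selection 7: 29 + 80 = 109
Selection 8: 109 + 80 = 189
Selection 9: 189 + 80 = 269
Selection 10: 269 + 80 = 349
Selection 11: 349 + 80 = 429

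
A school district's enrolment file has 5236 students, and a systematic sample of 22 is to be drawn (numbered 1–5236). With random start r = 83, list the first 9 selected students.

83, 321, 559, 797, 1035, 1273, 1511, 1749, 1987

k = N/n = 5236/22 = 238
student 1: 83
student 2: 83 + 238 = 321
student 3: 321 + 238 = 559
student 4: 559 + 238 = 797
student 5: 797 + 238 = 1035
student 6: 1035 + 238 = 1273
student 7: 1273 + 238 = 1511
student 8: 1511 + 238 = 1749
student 9: 1749 + 238 = 1987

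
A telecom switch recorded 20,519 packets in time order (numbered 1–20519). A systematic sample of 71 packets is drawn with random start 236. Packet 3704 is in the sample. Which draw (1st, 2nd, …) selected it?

13

k = 20519/71 = 289
position = (3704 − 236)/289 + 1 = 3468/289 + 1 = 12 + 1 = 13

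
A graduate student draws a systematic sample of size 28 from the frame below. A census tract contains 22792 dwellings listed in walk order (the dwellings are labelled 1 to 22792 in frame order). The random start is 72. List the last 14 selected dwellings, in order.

11468, 12282, 13096, 13910, 14724, 15538, 16352, 17166, 17980, 18794, 19608, 20422, 21236, 22050

k = N/n = 22792/28 = 814
15th selection = 72 + 14×814 = 11468
16th: 11468 + 814 = 12282
17th: 12282 + 814 = 13096
18th: 13096 + 814 = 13910
19th: 13910 + 814 = 14724
20th: 14724 + 814 = 15538
21st: 15538 + 814 = 16352
22nd: 16352 + 814 = 17166
23rd: 17166 + 814 = 17980
24th: 17980 + 814 = 18794
25th: 18794 + 814 = 19608
26th: 19608 + 814 = 20422
27th: 20422 + 814 = 21236
28th: 21236 + 814 = 22050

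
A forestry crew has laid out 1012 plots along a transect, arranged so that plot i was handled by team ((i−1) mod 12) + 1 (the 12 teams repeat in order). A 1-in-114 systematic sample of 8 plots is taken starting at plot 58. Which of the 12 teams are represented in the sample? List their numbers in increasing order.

4, 10

Consecutive selections differ by k = 114, so their team numbers differ by 114 mod 12 = 6.
gcd(114, 12) = 6, so the sample visits 12/6 = 2 distinct residues mod 12.
Start 58 is team 10; the teams hit are 4, 10.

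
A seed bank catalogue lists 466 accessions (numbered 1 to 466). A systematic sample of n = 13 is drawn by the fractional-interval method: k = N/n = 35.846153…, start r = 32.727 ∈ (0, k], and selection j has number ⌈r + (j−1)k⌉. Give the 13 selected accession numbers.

33, 69, 105, 141, 177, 212, 248, 284, 320, 356, 392, 428, 463

j=1: r + 0k = 32.727 → ⌈·⌉ = 33
j=2: r + 1k = 68.573153… → ⌈·⌉ = 69
j=3: r + 2k = 104.419307… → ⌈·⌉ = 105
j=4: r + 3k = 140.265461… → ⌈·⌉ = 141
j=5: r + 4k = 176.111615… → ⌈·⌉ = 177
j=6: r + 5k = 211.957769… → ⌈·⌉ = 212
j=7: r + 6k = 247.803923… → ⌈·⌉ = 248
j=8: r + 7k = 283.650076… → ⌈·⌉ = 284
j=9: r + 8k = 319.496230… → ⌈·⌉ = 320
j=10: r + 9k = 355.342384… → ⌈·⌉ = 356
j=11: r + 10k = 391.188538… → ⌈·⌉ = 392
j=12: r + 11k = 427.034692… → ⌈·⌉ = 428
j=13: r + 12k = 462.880846… → ⌈·⌉ = 463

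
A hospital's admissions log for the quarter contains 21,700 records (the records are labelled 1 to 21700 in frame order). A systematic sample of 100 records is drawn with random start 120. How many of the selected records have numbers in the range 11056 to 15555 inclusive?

k = 21700/100 = 217
First selection ≥ 11056: 120 + ⌈(11056−120)/217⌉·217 = 120 + 51×217 = 11187
Last selection ≤ 15555: 120 + ⌊(15555−120)/217⌋·217 = 120 + 71×217 = 15527
Count = 71 − 51 + 1 = 21

21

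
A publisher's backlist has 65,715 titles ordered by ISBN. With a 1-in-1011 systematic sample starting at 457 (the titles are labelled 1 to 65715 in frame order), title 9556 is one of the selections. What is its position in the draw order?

k = 1011
position = (9556 − 457)/1011 + 1 = 9099/1011 + 1 = 9 + 1 = 10

10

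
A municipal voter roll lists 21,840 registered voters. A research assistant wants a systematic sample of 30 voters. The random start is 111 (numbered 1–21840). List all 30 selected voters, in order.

k = N/n = 21840/30 = 728
voter 1: 111
voter 2: 111 + 728 = 839
voter 3: 839 + 728 = 1567
voter 4: 1567 + 728 = 2295
voter 5: 2295 + 728 = 3023
voter 6: 3023 + 728 = 3751
voter 7: 3751 + 728 = 4479
voter 8: 4479 + 728 = 5207
voter 9: 5207 + 728 = 5935
voter 10: 5935 + 728 = 6663
voter 11: 6663 + 728 = 7391
voter 12: 7391 + 728 = 8119
voter 13: 8119 + 728 = 8847
voter 14: 8847 + 728 = 9575
voter 15: 9575 + 728 = 10303
voter 16: 10303 + 728 = 11031
voter 17: 11031 + 728 = 11759
voter 18: 11759 + 728 = 12487
voter 19: 12487 + 728 = 13215
voter 20: 13215 + 728 = 13943
voter 21: 13943 + 728 = 14671
voter 22: 14671 + 728 = 15399
voter 23: 15399 + 728 = 16127
voter 24: 16127 + 728 = 16855
voter 25: 16855 + 728 = 17583
voter 26: 17583 + 728 = 18311
voter 27: 18311 + 728 = 19039
voter 28: 19039 + 728 = 19767
voter 29: 19767 + 728 = 20495
voter 30: 20495 + 728 = 21223

111, 839, 1567, 2295, 3023, 3751, 4479, 5207, 5935, 6663, 7391, 8119, 8847, 9575, 10303, 11031, 11759, 12487, 13215, 13943, 14671, 15399, 16127, 16855, 17583, 18311, 19039, 19767, 20495, 21223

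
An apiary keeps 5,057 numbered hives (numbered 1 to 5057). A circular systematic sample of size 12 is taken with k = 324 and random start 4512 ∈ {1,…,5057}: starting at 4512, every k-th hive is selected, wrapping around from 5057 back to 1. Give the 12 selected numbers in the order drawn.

4512, 4836, 103, 427, 751, 1075, 1399, 1723, 2047, 2371, 2695, 3019

Selection 1: 4512
Selection 2: 4512 + 324 = 4836
Selection 3: 4836 + 324 = 5160 → 5160 − 5057 = 103
Selection 4: 103 + 324 = 427
Selection 5: 427 + 324 = 751
Selection 6: 751 + 324 = 1075
Selection 7: 1075 + 324 = 1399
Selection 8: 1399 + 324 = 1723
Selection 9: 1723 + 324 = 2047
Selection 10: 2047 + 324 = 2371
Selection 11: 2371 + 324 = 2695
Selection 12: 2695 + 324 = 3019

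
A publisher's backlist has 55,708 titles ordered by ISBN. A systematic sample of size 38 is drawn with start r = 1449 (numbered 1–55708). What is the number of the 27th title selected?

k = 55708/38 = 1466
27th selection = r + (27−1)·k = 1449 + 26×1466 = 1449 + 38116 = 39565

39565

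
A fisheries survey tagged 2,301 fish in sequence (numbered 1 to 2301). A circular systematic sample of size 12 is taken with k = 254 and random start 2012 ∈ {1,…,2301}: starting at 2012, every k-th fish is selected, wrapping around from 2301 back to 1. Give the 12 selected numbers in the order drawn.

2012, 2266, 219, 473, 727, 981, 1235, 1489, 1743, 1997, 2251, 204

Selection 1: 2012
Selection 2: 2012 + 254 = 2266
Selection 3: 2266 + 254 = 2520 → 2520 − 2301 = 219
Selection 4: 219 + 254 = 473
Selection 5: 473 + 254 = 727
Selection 6: 727 + 254 = 981
Selection 7: 981 + 254 = 1235
Selection 8: 1235 + 254 = 1489
Selection 9: 1489 + 254 = 1743
Selection 10: 1743 + 254 = 1997
Selection 11: 1997 + 254 = 2251
Selection 12: 2251 + 254 = 2505 → 2505 − 2301 = 204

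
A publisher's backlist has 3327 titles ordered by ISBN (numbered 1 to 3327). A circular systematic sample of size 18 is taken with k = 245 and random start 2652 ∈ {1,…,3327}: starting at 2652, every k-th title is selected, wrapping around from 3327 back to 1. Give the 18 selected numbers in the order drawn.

Selection 1: 2652
Selection 2: 2652 + 245 = 2897
Selection 3: 2897 + 245 = 3142
Selection 4: 3142 + 245 = 3387 → 3387 − 3327 = 60
Selection 5: 60 + 245 = 305
Selection 6: 305 + 245 = 550
Selection 7: 550 + 245 = 795
Selection 8: 795 + 245 = 1040
Selection 9: 1040 + 245 = 1285
Selection 10: 1285 + 245 = 1530
Selection 11: 1530 + 245 = 1775
Selection 12: 1775 + 245 = 2020
Selection 13: 2020 + 245 = 2265
Selection 14: 2265 + 245 = 2510
Selection 15: 2510 + 245 = 2755
Selection 16: 2755 + 245 = 3000
Selection 17: 3000 + 245 = 3245
Selection 18: 3245 + 245 = 3490 → 3490 − 3327 = 163

2652, 2897, 3142, 60, 305, 550, 795, 1040, 1285, 1530, 1775, 2020, 2265, 2510, 2755, 3000, 3245, 163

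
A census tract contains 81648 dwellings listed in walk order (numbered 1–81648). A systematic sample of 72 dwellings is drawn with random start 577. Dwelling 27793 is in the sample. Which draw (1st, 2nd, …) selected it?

25

k = 81648/72 = 1134
position = (27793 − 577)/1134 + 1 = 27216/1134 + 1 = 24 + 1 = 25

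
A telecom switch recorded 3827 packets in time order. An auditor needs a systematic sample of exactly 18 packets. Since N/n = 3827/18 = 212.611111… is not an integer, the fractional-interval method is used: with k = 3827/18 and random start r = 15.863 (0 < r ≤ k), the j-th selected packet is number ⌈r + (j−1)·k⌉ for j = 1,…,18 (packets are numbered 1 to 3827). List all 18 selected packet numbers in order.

16, 229, 442, 654, 867, 1079, 1292, 1505, 1717, 1930, 2142, 2355, 2568, 2780, 2993, 3206, 3418, 3631

j=1: r + 0k = 15.863 → ⌈·⌉ = 16
j=2: r + 1k = 228.474111… → ⌈·⌉ = 229
j=3: r + 2k = 441.085222… → ⌈·⌉ = 442
j=4: r + 3k = 653.696333… → ⌈·⌉ = 654
j=5: r + 4k = 866.307444… → ⌈·⌉ = 867
j=6: r + 5k = 1078.918555… → ⌈·⌉ = 1079
j=7: r + 6k = 1291.529666… → ⌈·⌉ = 1292
j=8: r + 7k = 1504.140777… → ⌈·⌉ = 1505
j=9: r + 8k = 1716.751888… → ⌈·⌉ = 1717
j=10: r + 9k = 1929.363 → ⌈·⌉ = 1930
j=11: r + 10k = 2141.974111… → ⌈·⌉ = 2142
j=12: r + 11k = 2354.585222… → ⌈·⌉ = 2355
j=13: r + 12k = 2567.196333… → ⌈·⌉ = 2568
j=14: r + 13k = 2779.807444… → ⌈·⌉ = 2780
j=15: r + 14k = 2992.418555… → ⌈·⌉ = 2993
j=16: r + 15k = 3205.029666… → ⌈·⌉ = 3206
j=17: r + 16k = 3417.640777… → ⌈·⌉ = 3418
j=18: r + 17k = 3630.251888… → ⌈·⌉ = 3631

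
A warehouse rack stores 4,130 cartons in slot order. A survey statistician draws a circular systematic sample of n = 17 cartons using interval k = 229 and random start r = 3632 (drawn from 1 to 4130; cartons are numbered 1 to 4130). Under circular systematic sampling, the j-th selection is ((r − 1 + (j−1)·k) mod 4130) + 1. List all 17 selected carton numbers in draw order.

Selection 1: 3632
Selection 2: 3632 + 229 = 3861
Selection 3: 3861 + 229 = 4090
Selection 4: 4090 + 229 = 4319 → 4319 − 4130 = 189
Selection 5: 189 + 229 = 418
Selection 6: 418 + 229 = 647
Selection 7: 647 + 229 = 876
Selection 8: 876 + 229 = 1105
Selection 9: 1105 + 229 = 1334
Selection 10: 1334 + 229 = 1563
Selection 11: 1563 + 229 = 1792
Selection 12: 1792 + 229 = 2021
Selection 13: 2021 + 229 = 2250
Selection 14: 2250 + 229 = 2479
Selection 15: 2479 + 229 = 2708
Selection 16: 2708 + 229 = 2937
Selection 17: 2937 + 229 = 3166

3632, 3861, 4090, 189, 418, 647, 876, 1105, 1334, 1563, 1792, 2021, 2250, 2479, 2708, 2937, 3166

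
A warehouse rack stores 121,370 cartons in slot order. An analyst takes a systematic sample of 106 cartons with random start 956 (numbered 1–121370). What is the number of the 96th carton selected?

k = 121370/106 = 1145
96th selection = r + (96−1)·k = 956 + 95×1145 = 956 + 108775 = 109731

109731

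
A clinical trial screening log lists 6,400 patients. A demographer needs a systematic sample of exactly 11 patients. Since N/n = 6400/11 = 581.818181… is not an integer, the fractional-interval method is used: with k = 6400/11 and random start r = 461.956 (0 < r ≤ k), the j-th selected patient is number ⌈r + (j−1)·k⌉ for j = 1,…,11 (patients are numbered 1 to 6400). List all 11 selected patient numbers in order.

j=1: r + 0k = 461.956 → ⌈·⌉ = 462
j=2: r + 1k = 1043.774181… → ⌈·⌉ = 1044
j=3: r + 2k = 1625.592363… → ⌈·⌉ = 1626
j=4: r + 3k = 2207.410545… → ⌈·⌉ = 2208
j=5: r + 4k = 2789.228727… → ⌈·⌉ = 2790
j=6: r + 5k = 3371.046909… → ⌈·⌉ = 3372
j=7: r + 6k = 3952.865090… → ⌈·⌉ = 3953
j=8: r + 7k = 4534.683272… → ⌈·⌉ = 4535
j=9: r + 8k = 5116.501454… → ⌈·⌉ = 5117
j=10: r + 9k = 5698.319636… → ⌈·⌉ = 5699
j=11: r + 10k = 6280.137818… → ⌈·⌉ = 6281

462, 1044, 1626, 2208, 2790, 3372, 3953, 4535, 5117, 5699, 6281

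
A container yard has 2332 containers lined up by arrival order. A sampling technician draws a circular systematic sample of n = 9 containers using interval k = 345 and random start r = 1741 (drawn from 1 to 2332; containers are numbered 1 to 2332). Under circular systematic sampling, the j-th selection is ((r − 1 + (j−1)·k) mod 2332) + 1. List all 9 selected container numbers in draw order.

Selection 1: 1741
Selection 2: 1741 + 345 = 2086
Selection 3: 2086 + 345 = 2431 → 2431 − 2332 = 99
Selection 4: 99 + 345 = 444
Selection 5: 444 + 345 = 789
Selection 6: 789 + 345 = 1134
Selection 7: 1134 + 345 = 1479
Selection 8: 1479 + 345 = 1824
Selection 9: 1824 + 345 = 2169

1741, 2086, 99, 444, 789, 1134, 1479, 1824, 2169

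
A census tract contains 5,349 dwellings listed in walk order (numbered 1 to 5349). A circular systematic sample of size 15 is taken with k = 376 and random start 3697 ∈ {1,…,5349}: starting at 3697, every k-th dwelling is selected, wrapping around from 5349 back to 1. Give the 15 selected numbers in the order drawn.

3697, 4073, 4449, 4825, 5201, 228, 604, 980, 1356, 1732, 2108, 2484, 2860, 3236, 3612

Selection 1: 3697
Selection 2: 3697 + 376 = 4073
Selection 3: 4073 + 376 = 4449
Selection 4: 4449 + 376 = 4825
Selection 5: 4825 + 376 = 5201
Selection 6: 5201 + 376 = 5577 → 5577 − 5349 = 228
Selection 7: 228 + 376 = 604
Selection 8: 604 + 376 = 980
Selection 9: 980 + 376 = 1356
Selection 10: 1356 + 376 = 1732
Selection 11: 1732 + 376 = 2108
Selection 12: 2108 + 376 = 2484
Selection 13: 2484 + 376 = 2860
Selection 14: 2860 + 376 = 3236
Selection 15: 3236 + 376 = 3612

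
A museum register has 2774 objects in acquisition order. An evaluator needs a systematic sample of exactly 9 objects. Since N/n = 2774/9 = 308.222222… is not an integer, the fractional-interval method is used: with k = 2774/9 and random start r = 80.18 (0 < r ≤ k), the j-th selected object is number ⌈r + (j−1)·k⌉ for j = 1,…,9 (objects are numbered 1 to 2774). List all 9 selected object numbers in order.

81, 389, 697, 1005, 1314, 1622, 1930, 2238, 2546

j=1: r + 0k = 80.18 → ⌈·⌉ = 81
j=2: r + 1k = 388.402222… → ⌈·⌉ = 389
j=3: r + 2k = 696.624444… → ⌈·⌉ = 697
j=4: r + 3k = 1004.846666… → ⌈·⌉ = 1005
j=5: r + 4k = 1313.068888… → ⌈·⌉ = 1314
j=6: r + 5k = 1621.291111… → ⌈·⌉ = 1622
j=7: r + 6k = 1929.513333… → ⌈·⌉ = 1930
j=8: r + 7k = 2237.735555… → ⌈·⌉ = 2238
j=9: r + 8k = 2545.957777… → ⌈·⌉ = 2546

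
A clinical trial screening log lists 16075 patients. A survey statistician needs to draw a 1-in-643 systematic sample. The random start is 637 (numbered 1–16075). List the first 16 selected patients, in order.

patient 1: 637
patient 2: 637 + 643 = 1280
patient 3: 1280 + 643 = 1923
patient 4: 1923 + 643 = 2566
patient 5: 2566 + 643 = 3209
patient 6: 3209 + 643 = 3852
patient 7: 3852 + 643 = 4495
patient 8: 4495 + 643 = 5138
patient 9: 5138 + 643 = 5781
patient 10: 5781 + 643 = 6424
patient 11: 6424 + 643 = 7067
patient 12: 7067 + 643 = 7710
patient 13: 7710 + 643 = 8353
patient 14: 8353 + 643 = 8996
patient 15: 8996 + 643 = 9639
patient 16: 9639 + 643 = 10282

637, 1280, 1923, 2566, 3209, 3852, 4495, 5138, 5781, 6424, 7067, 7710, 8353, 8996, 9639, 10282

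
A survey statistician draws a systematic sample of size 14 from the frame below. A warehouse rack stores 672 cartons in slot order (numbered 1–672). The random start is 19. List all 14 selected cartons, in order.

k = N/n = 672/14 = 48
carton 1: 19
carton 2: 19 + 48 = 67
carton 3: 67 + 48 = 115
carton 4: 115 + 48 = 163
carton 5: 163 + 48 = 211
carton 6: 211 + 48 = 259
carton 7: 259 + 48 = 307
carton 8: 307 + 48 = 355
carton 9: 355 + 48 = 403
carton 10: 403 + 48 = 451
carton 11: 451 + 48 = 499
carton 12: 499 + 48 = 547
carton 13: 547 + 48 = 595
carton 14: 595 + 48 = 643

19, 67, 115, 163, 211, 259, 307, 355, 403, 451, 499, 547, 595, 643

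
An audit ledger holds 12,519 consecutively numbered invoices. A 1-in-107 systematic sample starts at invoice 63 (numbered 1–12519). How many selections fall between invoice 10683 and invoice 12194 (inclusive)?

14

k = 107
First selection ≥ 10683: 63 + ⌈(10683−63)/107⌉·107 = 63 + 100×107 = 10763
Last selection ≤ 12194: 63 + ⌊(12194−63)/107⌋·107 = 63 + 113×107 = 12154
Count = 113 − 100 + 1 = 14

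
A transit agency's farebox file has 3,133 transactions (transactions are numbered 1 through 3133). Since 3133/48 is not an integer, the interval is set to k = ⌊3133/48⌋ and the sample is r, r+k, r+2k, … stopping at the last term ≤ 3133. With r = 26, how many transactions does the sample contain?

48

k = ⌊3133/48⌋ = 65
Achieved size = ⌊(3133 − 26)/65⌋ + 1 = ⌊3107/65⌋ + 1 = 47 + 1 = 48
(last selection: 26 + 47×65 = 3081 ≤ 3133; next would be 3146 > 3133)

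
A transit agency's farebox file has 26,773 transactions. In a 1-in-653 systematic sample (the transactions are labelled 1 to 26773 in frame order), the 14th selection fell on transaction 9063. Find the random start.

574

k = 653
r = 9063 − (14−1)×653 = 9063 − 8489 = 574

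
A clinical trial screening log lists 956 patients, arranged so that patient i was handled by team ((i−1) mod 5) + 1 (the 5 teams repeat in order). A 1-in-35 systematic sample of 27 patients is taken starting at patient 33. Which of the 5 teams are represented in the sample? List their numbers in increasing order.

3

Consecutive selections differ by k = 35, so their team numbers differ by 35 mod 5 = 0.
gcd(35, 5) = 5, so the sample visits 5/5 = 1 distinct residues mod 5.
Start 33 is team 3; the teams hit are 3.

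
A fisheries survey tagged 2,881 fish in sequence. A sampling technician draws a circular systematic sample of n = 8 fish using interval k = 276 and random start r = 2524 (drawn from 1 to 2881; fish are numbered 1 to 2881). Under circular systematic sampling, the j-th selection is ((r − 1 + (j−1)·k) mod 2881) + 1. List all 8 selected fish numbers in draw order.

Selection 1: 2524
Selection 2: 2524 + 276 = 2800
Selection 3: 2800 + 276 = 3076 → 3076 − 2881 = 195
Selection 4: 195 + 276 = 471
Selection 5: 471 + 276 = 747
Selection 6: 747 + 276 = 1023
Selection 7: 1023 + 276 = 1299
Selection 8: 1299 + 276 = 1575

2524, 2800, 195, 471, 747, 1023, 1299, 1575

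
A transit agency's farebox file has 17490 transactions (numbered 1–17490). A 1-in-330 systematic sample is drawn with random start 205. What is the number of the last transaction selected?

k = 330
53rd selection = r + (53−1)·k = 205 + 52×330 = 205 + 17160 = 17365

17365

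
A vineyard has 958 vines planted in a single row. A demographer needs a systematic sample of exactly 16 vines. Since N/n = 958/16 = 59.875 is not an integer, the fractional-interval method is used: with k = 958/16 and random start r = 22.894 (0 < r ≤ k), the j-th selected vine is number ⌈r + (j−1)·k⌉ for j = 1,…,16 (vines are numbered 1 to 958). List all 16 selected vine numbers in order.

j=1: r + 0k = 22.894 → ⌈·⌉ = 23
j=2: r + 1k = 82.769 → ⌈·⌉ = 83
j=3: r + 2k = 142.644 → ⌈·⌉ = 143
j=4: r + 3k = 202.519 → ⌈·⌉ = 203
j=5: r + 4k = 262.394 → ⌈·⌉ = 263
j=6: r + 5k = 322.269 → ⌈·⌉ = 323
j=7: r + 6k = 382.144 → ⌈·⌉ = 383
j=8: r + 7k = 442.019 → ⌈·⌉ = 443
j=9: r + 8k = 501.894 → ⌈·⌉ = 502
j=10: r + 9k = 561.769 → ⌈·⌉ = 562
j=11: r + 10k = 621.644 → ⌈·⌉ = 622
j=12: r + 11k = 681.519 → ⌈·⌉ = 682
j=13: r + 12k = 741.394 → ⌈·⌉ = 742
j=14: r + 13k = 801.269 → ⌈·⌉ = 802
j=15: r + 14k = 861.144 → ⌈·⌉ = 862
j=16: r + 15k = 921.019 → ⌈·⌉ = 922

23, 83, 143, 203, 263, 323, 383, 443, 502, 562, 622, 682, 742, 802, 862, 922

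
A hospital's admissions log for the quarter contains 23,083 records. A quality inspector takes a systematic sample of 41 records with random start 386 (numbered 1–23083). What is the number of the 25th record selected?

k = 23083/41 = 563
25th selection = r + (25−1)·k = 386 + 24×563 = 386 + 13512 = 13898

13898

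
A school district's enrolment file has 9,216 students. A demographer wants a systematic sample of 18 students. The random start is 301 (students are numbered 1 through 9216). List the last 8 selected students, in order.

k = N/n = 9216/18 = 512
11th selection = 301 + 10×512 = 5421
12th: 5421 + 512 = 5933
13th: 5933 + 512 = 6445
14th: 6445 + 512 = 6957
15th: 6957 + 512 = 7469
16th: 7469 + 512 = 7981
17th: 7981 + 512 = 8493
18th: 8493 + 512 = 9005

5421, 5933, 6445, 6957, 7469, 7981, 8493, 9005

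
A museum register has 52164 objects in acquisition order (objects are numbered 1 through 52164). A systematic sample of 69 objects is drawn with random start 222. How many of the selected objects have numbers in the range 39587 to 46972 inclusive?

k = 52164/69 = 756
First selection ≥ 39587: 222 + ⌈(39587−222)/756⌉·756 = 222 + 53×756 = 40290
Last selection ≤ 46972: 222 + ⌊(46972−222)/756⌋·756 = 222 + 61×756 = 46338
Count = 61 − 53 + 1 = 9

9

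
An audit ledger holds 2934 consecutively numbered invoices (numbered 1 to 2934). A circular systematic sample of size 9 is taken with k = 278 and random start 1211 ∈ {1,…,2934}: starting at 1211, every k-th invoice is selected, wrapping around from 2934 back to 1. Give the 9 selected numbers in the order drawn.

Selection 1: 1211
Selection 2: 1211 + 278 = 1489
Selection 3: 1489 + 278 = 1767
Selection 4: 1767 + 278 = 2045
Selection 5: 2045 + 278 = 2323
Selection 6: 2323 + 278 = 2601
Selection 7: 2601 + 278 = 2879
Selection 8: 2879 + 278 = 3157 → 3157 − 2934 = 223
Selection 9: 223 + 278 = 501

1211, 1489, 1767, 2045, 2323, 2601, 2879, 223, 501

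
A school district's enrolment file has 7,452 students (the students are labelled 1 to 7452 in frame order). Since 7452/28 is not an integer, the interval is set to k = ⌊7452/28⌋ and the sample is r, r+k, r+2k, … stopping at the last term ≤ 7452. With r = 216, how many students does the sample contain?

k = ⌊7452/28⌋ = 266
Achieved size = ⌊(7452 − 216)/266⌋ + 1 = ⌊7236/266⌋ + 1 = 27 + 1 = 28
(last selection: 216 + 27×266 = 7398 ≤ 7452; next would be 7664 > 7452)

28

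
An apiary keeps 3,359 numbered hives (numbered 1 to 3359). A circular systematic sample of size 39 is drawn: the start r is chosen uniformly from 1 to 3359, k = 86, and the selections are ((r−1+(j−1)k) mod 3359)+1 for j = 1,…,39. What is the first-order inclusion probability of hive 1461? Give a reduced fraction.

For each position j, as r ranges over 1…3359 the j-th selection hits every hive exactly once, so hive 1461 is selected for exactly 39 of the 3359 starts.
Inclusion probability = 39/3359.

39/3359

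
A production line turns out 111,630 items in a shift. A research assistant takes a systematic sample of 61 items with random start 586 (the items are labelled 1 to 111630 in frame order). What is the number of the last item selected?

k = 111630/61 = 1830
61st selection = r + (61−1)·k = 586 + 60×1830 = 586 + 109800 = 110386

110386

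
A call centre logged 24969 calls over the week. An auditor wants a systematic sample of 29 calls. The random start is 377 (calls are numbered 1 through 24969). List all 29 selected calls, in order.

k = N/n = 24969/29 = 861
call 1: 377
call 2: 377 + 861 = 1238
call 3: 1238 + 861 = 2099
call 4: 2099 + 861 = 2960
call 5: 2960 + 861 = 3821
call 6: 3821 + 861 = 4682
call 7: 4682 + 861 = 5543
call 8: 5543 + 861 = 6404
call 9: 6404 + 861 = 7265
call 10: 7265 + 861 = 8126
call 11: 8126 + 861 = 8987
call 12: 8987 + 861 = 9848
call 13: 9848 + 861 = 10709
call 14: 10709 + 861 = 11570
call 15: 11570 + 861 = 12431
call 16: 12431 + 861 = 13292
call 17: 13292 + 861 = 14153
call 18: 14153 + 861 = 15014
call 19: 15014 + 861 = 15875
call 20: 15875 + 861 = 16736
call 21: 16736 + 861 = 17597
call 22: 17597 + 861 = 18458
call 23: 18458 + 861 = 19319
call 24: 19319 + 861 = 20180
call 25: 20180 + 861 = 21041
call 26: 21041 + 861 = 21902
call 27: 21902 + 861 = 22763
call 28: 22763 + 861 = 23624
call 29: 23624 + 861 = 24485

377, 1238, 2099, 2960, 3821, 4682, 5543, 6404, 7265, 8126, 8987, 9848, 10709, 11570, 12431, 13292, 14153, 15014, 15875, 16736, 17597, 18458, 19319, 20180, 21041, 21902, 22763, 23624, 24485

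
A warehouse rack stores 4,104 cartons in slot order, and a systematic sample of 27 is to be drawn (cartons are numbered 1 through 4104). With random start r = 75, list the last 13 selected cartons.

k = N/n = 4104/27 = 152
15th selection = 75 + 14×152 = 2203
16th: 2203 + 152 = 2355
17th: 2355 + 152 = 2507
18th: 2507 + 152 = 2659
19th: 2659 + 152 = 2811
20th: 2811 + 152 = 2963
21st: 2963 + 152 = 3115
22nd: 3115 + 152 = 3267
23rd: 3267 + 152 = 3419
24th: 3419 + 152 = 3571
25th: 3571 + 152 = 3723
26th: 3723 + 152 = 3875
27th: 3875 + 152 = 4027

2203, 2355, 2507, 2659, 2811, 2963, 3115, 3267, 3419, 3571, 3723, 3875, 4027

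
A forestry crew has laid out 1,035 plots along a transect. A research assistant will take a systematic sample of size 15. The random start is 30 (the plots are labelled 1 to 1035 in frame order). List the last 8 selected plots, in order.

513, 582, 651, 720, 789, 858, 927, 996

k = N/n = 1035/15 = 69
8th selection = 30 + 7×69 = 513
9th: 513 + 69 = 582
10th: 582 + 69 = 651
11th: 651 + 69 = 720
12th: 720 + 69 = 789
13th: 789 + 69 = 858
14th: 858 + 69 = 927
15th: 927 + 69 = 996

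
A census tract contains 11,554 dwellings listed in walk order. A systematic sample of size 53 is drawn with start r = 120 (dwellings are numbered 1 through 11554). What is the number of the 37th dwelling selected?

k = 11554/53 = 218
37th selection = r + (37−1)·k = 120 + 36×218 = 120 + 7848 = 7968

7968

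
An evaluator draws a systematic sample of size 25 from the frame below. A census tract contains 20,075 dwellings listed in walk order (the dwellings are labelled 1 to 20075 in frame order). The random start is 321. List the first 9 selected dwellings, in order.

k = N/n = 20075/25 = 803
dwelling 1: 321
dwelling 2: 321 + 803 = 1124
dwelling 3: 1124 + 803 = 1927
dwelling 4: 1927 + 803 = 2730
dwelling 5: 2730 + 803 = 3533
dwelling 6: 3533 + 803 = 4336
dwelling 7: 4336 + 803 = 5139
dwelling 8: 5139 + 803 = 5942
dwelling 9: 5942 + 803 = 6745

321, 1124, 1927, 2730, 3533, 4336, 5139, 5942, 6745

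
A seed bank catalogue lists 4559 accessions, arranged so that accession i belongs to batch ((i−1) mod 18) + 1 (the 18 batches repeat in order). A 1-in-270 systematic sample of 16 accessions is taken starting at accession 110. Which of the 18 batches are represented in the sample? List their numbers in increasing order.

2

Consecutive selections differ by k = 270, so their batch numbers differ by 270 mod 18 = 0.
gcd(270, 18) = 18, so the sample visits 18/18 = 1 distinct residues mod 18.
Start 110 is batch 2; the batches hit are 2.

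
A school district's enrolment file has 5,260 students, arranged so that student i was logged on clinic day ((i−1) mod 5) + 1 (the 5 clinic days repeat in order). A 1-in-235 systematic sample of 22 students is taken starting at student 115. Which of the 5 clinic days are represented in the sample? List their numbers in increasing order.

Consecutive selections differ by k = 235, so their clinic day numbers differ by 235 mod 5 = 0.
gcd(235, 5) = 5, so the sample visits 5/5 = 1 distinct residues mod 5.
Start 115 is clinic day 5; the clinic days hit are 5.

5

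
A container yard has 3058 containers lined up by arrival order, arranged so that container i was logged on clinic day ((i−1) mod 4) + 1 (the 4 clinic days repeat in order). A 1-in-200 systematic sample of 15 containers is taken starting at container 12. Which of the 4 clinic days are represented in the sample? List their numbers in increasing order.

4

Consecutive selections differ by k = 200, so their clinic day numbers differ by 200 mod 4 = 0.
gcd(200, 4) = 4, so the sample visits 4/4 = 1 distinct residues mod 4.
Start 12 is clinic day 4; the clinic days hit are 4.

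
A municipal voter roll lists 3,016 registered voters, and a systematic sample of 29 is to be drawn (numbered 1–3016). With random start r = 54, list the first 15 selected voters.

54, 158, 262, 366, 470, 574, 678, 782, 886, 990, 1094, 1198, 1302, 1406, 1510

k = N/n = 3016/29 = 104
voter 1: 54
voter 2: 54 + 104 = 158
voter 3: 158 + 104 = 262
voter 4: 262 + 104 = 366
voter 5: 366 + 104 = 470
voter 6: 470 + 104 = 574
voter 7: 574 + 104 = 678
voter 8: 678 + 104 = 782
voter 9: 782 + 104 = 886
voter 10: 886 + 104 = 990
voter 11: 990 + 104 = 1094
voter 12: 1094 + 104 = 1198
voter 13: 1198 + 104 = 1302
voter 14: 1302 + 104 = 1406
voter 15: 1406 + 104 = 1510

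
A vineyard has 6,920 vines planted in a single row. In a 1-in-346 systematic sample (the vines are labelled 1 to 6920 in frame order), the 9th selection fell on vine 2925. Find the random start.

k = 346
r = 2925 − (9−1)×346 = 2925 − 2768 = 157

157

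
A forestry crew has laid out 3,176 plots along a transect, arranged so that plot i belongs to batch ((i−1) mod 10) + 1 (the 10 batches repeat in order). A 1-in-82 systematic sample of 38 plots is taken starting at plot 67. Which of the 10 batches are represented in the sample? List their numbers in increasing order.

1, 3, 5, 7, 9

Consecutive selections differ by k = 82, so their batch numbers differ by 82 mod 10 = 2.
gcd(82, 10) = 2, so the sample visits 10/2 = 5 distinct residues mod 10.
Start 67 is batch 7; the batches hit are 1, 3, 5, 7, 9.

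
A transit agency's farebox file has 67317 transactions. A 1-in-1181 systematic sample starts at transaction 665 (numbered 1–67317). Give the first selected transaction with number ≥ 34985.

36095

k = 1181
Steps past start: ⌈(34985 − 665)/1181⌉ = ⌈34320/1181⌉ = 30
Selected transaction: 665 + 30×1181 = 36095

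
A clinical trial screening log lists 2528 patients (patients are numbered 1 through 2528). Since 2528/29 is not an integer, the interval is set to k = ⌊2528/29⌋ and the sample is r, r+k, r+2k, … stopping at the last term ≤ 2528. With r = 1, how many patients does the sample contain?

30

k = ⌊2528/29⌋ = 87
Achieved size = ⌊(2528 − 1)/87⌋ + 1 = ⌊2527/87⌋ + 1 = 29 + 1 = 30
(last selection: 1 + 29×87 = 2524 ≤ 2528; next would be 2611 > 2528)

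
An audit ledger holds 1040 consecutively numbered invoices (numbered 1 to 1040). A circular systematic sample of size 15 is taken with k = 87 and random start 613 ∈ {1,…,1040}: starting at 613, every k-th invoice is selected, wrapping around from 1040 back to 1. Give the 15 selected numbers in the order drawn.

613, 700, 787, 874, 961, 8, 95, 182, 269, 356, 443, 530, 617, 704, 791

Selection 1: 613
Selection 2: 613 + 87 = 700
Selection 3: 700 + 87 = 787
Selection 4: 787 + 87 = 874
Selection 5: 874 + 87 = 961
Selection 6: 961 + 87 = 1048 → 1048 − 1040 = 8
Selection 7: 8 + 87 = 95
Selection 8: 95 + 87 = 182
Selection 9: 182 + 87 = 269
Selection 10: 269 + 87 = 356
Selection 11: 356 + 87 = 443
Selection 12: 443 + 87 = 530
Selection 13: 530 + 87 = 617
Selection 14: 617 + 87 = 704
Selection 15: 704 + 87 = 791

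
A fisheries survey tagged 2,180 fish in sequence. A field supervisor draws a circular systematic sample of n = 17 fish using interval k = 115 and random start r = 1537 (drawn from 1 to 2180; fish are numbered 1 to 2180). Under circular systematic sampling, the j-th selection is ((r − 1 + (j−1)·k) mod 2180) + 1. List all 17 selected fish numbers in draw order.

1537, 1652, 1767, 1882, 1997, 2112, 47, 162, 277, 392, 507, 622, 737, 852, 967, 1082, 1197

Selection 1: 1537
Selection 2: 1537 + 115 = 1652
Selection 3: 1652 + 115 = 1767
Selection 4: 1767 + 115 = 1882
Selection 5: 1882 + 115 = 1997
Selection 6: 1997 + 115 = 2112
Selection 7: 2112 + 115 = 2227 → 2227 − 2180 = 47
Selection 8: 47 + 115 = 162
Selection 9: 162 + 115 = 277
Selection 10: 277 + 115 = 392
Selection 11: 392 + 115 = 507
Selection 12: 507 + 115 = 622
Selection 13: 622 + 115 = 737
Selection 14: 737 + 115 = 852
Selection 15: 852 + 115 = 967
Selection 16: 967 + 115 = 1082
Selection 17: 1082 + 115 = 1197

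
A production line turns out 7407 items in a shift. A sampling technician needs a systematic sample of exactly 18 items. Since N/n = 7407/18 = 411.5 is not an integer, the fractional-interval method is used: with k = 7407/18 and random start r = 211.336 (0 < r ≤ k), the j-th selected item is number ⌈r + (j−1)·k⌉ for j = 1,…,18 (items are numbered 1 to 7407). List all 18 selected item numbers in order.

212, 623, 1035, 1446, 1858, 2269, 2681, 3092, 3504, 3915, 4327, 4738, 5150, 5561, 5973, 6384, 6796, 7207

j=1: r + 0k = 211.336 → ⌈·⌉ = 212
j=2: r + 1k = 622.836 → ⌈·⌉ = 623
j=3: r + 2k = 1034.336 → ⌈·⌉ = 1035
j=4: r + 3k = 1445.836 → ⌈·⌉ = 1446
j=5: r + 4k = 1857.336 → ⌈·⌉ = 1858
j=6: r + 5k = 2268.836 → ⌈·⌉ = 2269
j=7: r + 6k = 2680.336 → ⌈·⌉ = 2681
j=8: r + 7k = 3091.836 → ⌈·⌉ = 3092
j=9: r + 8k = 3503.336 → ⌈·⌉ = 3504
j=10: r + 9k = 3914.836 → ⌈·⌉ = 3915
j=11: r + 10k = 4326.336 → ⌈·⌉ = 4327
j=12: r + 11k = 4737.836 → ⌈·⌉ = 4738
j=13: r + 12k = 5149.336 → ⌈·⌉ = 5150
j=14: r + 13k = 5560.836 → ⌈·⌉ = 5561
j=15: r + 14k = 5972.336 → ⌈·⌉ = 5973
j=16: r + 15k = 6383.836 → ⌈·⌉ = 6384
j=17: r + 16k = 6795.336 → ⌈·⌉ = 6796
j=18: r + 17k = 7206.836 → ⌈·⌉ = 7207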